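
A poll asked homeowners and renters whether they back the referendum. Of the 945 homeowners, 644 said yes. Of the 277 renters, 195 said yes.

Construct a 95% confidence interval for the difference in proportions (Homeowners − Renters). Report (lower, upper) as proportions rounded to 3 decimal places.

(-0.084, 0.039)

First, p̂₁ = 644/945 = 0.6815; p̂₂ = 195/277 = 0.7040.
The two standard errors are √(0.6815×0.3185/945) = 0.01516 and √(0.7040×0.2960/277) = 0.02743.
Because the samples are independent, SE_diff = √(0.01516² + 0.02743²) = 0.03134.
Using z* = 1.960 for 95%, ME = 1.960 × 0.03134 = 0.06143.
p̂₁ − p̂₂ = -0.0225; interval -0.0225 ± 0.06143 gives (-0.084, 0.039).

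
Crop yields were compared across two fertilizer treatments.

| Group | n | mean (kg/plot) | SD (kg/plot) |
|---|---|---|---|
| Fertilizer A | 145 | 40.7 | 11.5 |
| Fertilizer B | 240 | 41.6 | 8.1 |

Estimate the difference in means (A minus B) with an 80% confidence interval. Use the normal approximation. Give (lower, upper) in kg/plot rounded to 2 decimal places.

(-2.30, 0.50)

Standard errors of each mean: 11.5/√145 = 0.9550 and 8.1/√240 = 0.5229.
SE(x̄₁ − x̄₂) = √(0.9550² + 0.5229²) = 1.0888 for independent samples with unequal variances.
With z* = 1.282, the margin is 1.282 × 1.0888 = 1.3958.
x̄₁ − x̄₂ = 40.7 − 41.6 = -0.9000; the interval is -0.9000 ± 1.3958 = (-2.30, 0.50).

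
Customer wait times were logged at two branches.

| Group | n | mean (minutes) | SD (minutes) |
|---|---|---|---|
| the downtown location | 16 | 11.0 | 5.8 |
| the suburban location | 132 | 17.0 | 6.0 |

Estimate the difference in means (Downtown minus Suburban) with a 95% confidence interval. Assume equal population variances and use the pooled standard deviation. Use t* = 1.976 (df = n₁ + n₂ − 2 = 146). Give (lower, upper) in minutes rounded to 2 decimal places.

s_p = √[((n₁−1)s₁² + (n₂−1)s₂²)/(n₁+n₂−2)] = √[(15·5.8² + 131·6.0²)/146] = 5.9798.
SE = 5.9798·√(1/16 + 1/132) = 1.5830.
With t* = 1.976, margin = 1.976 × 1.5830 = 3.1280.
x̄₁ − x̄₂ = 11.0 − 17.0 = -6.0000; interval -6.0000 ± 3.1280 = (-9.13, -2.87).

(-9.13, -2.87)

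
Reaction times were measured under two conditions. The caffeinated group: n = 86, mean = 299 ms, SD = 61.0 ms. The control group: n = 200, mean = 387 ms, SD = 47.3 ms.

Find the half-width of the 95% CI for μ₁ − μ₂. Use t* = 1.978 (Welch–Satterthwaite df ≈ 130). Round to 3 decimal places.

14.596

Per-group SEs: s₁/√n₁ = 61.0/√86 = 6.5778, s₂/√n₂ = 47.3/√200 = 3.3446.
Unpooled SE of the difference: √(43.26745284 + 11.18634916) = 7.3793.
Margin of error = t* · SE = 1.978 × 7.3793 = 14.5963.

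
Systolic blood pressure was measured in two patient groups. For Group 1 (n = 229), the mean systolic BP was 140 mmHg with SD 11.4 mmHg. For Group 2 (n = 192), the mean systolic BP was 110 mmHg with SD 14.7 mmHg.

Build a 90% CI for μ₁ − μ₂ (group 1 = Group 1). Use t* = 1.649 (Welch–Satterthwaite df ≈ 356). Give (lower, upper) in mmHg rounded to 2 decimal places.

(27.85, 32.15)

SE₁ = s₁/√n₁ = 11.4/√229 = 0.7533; SE₂ = 14.7/√192 = 1.0609.
Independent samples, unequal variances: SE_diff = √(SE₁² + SE₂²) = √(0.56746089 + 1.12550881) = 1.3011.
t* = 1.649, so margin of error = 1.649 × 1.3011 = 2.1455.
Difference in means = 140 − 110 = 30.0000.
30.0000 ± 2.1455 → (27.85, 32.15).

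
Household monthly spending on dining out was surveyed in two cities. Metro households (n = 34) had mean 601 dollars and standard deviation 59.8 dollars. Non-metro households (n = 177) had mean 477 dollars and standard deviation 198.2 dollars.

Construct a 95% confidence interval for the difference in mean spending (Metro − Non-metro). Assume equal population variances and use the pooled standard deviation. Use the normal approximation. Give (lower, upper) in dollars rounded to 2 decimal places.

(56.68, 191.32)

s_p = √[((n₁−1)s₁² + (n₂−1)s₂²)/(n₁+n₂−2)] = √[(33·59.8² + 176·198.2²)/209] = 183.4264.
SE = 183.4264·√(1/34 + 1/177) = 34.3461.
With z* = 1.960, margin = 1.960 × 34.3461 = 67.3184.
x̄₁ − x̄₂ = 601 − 477 = 124.0000; interval 124.0000 ± 67.3184 = (56.68, 191.32).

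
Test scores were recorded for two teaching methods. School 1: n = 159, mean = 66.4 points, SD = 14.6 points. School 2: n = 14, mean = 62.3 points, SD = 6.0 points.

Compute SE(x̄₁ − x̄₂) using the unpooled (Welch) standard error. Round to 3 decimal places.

Per-group SEs: s₁/√n₁ = 14.6/√159 = 1.1579, s₂/√n₂ = 6.0/√14 = 1.6036.
Unpooled SE of the difference: √(1.34073241 + 2.57153296) = 1.9779.

1.978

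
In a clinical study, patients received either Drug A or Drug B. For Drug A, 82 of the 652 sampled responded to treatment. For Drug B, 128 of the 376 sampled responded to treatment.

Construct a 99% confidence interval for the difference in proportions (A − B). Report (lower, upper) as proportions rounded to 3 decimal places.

(-0.286, -0.143)

Sample proportions: 82/652 = 0.1258, 128/376 = 0.3404.
Each SE is √(p̂(1−p̂)/n): √(0.1258·0.8742/652) = 0.01299 and √(0.3404·0.6596/376) = 0.02444.
SE(p̂₁ − p̂₂) = √(SE₁² + SE₂²) = √(0.0001687401 + 0.0005973136) = 0.02768, since the two samples are independent.
At 99% confidence z* = 2.576; margin = 2.576 × 0.02768 = 0.07130.
The difference is 0.1258 − 0.3404 = -0.2146, so the interval is -0.2146 ± 0.07130 = (-0.286, -0.143).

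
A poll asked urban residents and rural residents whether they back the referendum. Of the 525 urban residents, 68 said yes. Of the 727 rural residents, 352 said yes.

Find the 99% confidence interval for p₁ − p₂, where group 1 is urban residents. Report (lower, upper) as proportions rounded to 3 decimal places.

(-0.416, -0.294)

Sample proportions: 68/525 = 0.1295, 352/727 = 0.4842.
Each SE is √(p̂(1−p̂)/n): √(0.1295·0.8705/525) = 0.01465 and √(0.4842·0.5158/727) = 0.01853.
SE(p̂₁ − p̂₂) = √(SE₁² + SE₂²) = √(0.0002146225 + 0.0003433609) = 0.02362, since the two samples are independent.
At 99% confidence z* = 2.576; margin = 2.576 × 0.02362 = 0.06085.
The difference is 0.1295 − 0.4842 = -0.3547, so the interval is -0.3547 ± 0.06085 = (-0.416, -0.294).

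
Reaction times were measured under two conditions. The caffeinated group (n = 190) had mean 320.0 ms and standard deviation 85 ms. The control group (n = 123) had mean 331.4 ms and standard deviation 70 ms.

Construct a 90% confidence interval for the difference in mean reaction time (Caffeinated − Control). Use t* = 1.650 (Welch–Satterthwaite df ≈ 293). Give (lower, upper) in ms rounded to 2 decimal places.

Standard errors of each mean: 85/√190 = 6.1665 and 70/√123 = 6.3117.
SE(x̄₁ − x̄₂) = √(6.1665² + 6.3117²) = 8.8240 for independent samples with unequal variances.
With t* = 1.650, the margin is 1.650 × 8.8240 = 14.5596.
x̄₁ − x̄₂ = 320.0 − 331.4 = -11.4000; the interval is -11.4000 ± 14.5596 = (-25.96, 3.16).

(-25.96, 3.16)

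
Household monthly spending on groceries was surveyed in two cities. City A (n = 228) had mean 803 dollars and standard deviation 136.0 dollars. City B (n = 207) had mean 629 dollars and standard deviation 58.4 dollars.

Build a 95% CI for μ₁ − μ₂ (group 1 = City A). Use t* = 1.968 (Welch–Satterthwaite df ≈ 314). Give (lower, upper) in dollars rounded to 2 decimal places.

(154.56, 193.44)

Standard errors of each mean: 136.0/√228 = 9.0068 and 58.4/√207 = 4.0591.
SE(x̄₁ − x̄₂) = √(9.0068² + 4.0591²) = 9.8792 for independent samples with unequal variances.
With t* = 1.968, the margin is 1.968 × 9.8792 = 19.4423.
x̄₁ − x̄₂ = 803 − 629 = 174.0000; the interval is 174.0000 ± 19.4423 = (154.56, 193.44).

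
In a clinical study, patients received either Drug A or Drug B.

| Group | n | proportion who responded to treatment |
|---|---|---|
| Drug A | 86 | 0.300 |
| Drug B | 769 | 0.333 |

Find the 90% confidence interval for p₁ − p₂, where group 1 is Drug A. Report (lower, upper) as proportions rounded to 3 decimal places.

(-0.119, 0.053)

The two standard errors are √(0.3000×0.7000/86) = 0.04942 and √(0.3330×0.6670/769) = 0.01700.
Because the samples are independent, SE_diff = √(0.04942² + 0.01700²) = 0.05226.
Using z* = 1.645 for 90%, ME = 1.645 × 0.05226 = 0.08597.
p̂₁ − p̂₂ = -0.0330; interval -0.0330 ± 0.08597 gives (-0.119, 0.053).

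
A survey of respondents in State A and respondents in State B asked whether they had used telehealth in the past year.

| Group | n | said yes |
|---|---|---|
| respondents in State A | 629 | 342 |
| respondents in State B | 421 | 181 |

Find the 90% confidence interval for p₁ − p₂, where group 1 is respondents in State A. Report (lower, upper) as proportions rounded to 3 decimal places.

(0.062, 0.165)

p̂₁ = 342/629 = 0.5437 and p̂₂ = 181/421 = 0.4299.
SE₁ = √(p̂₁(1−p̂₁)/n₁) = √(0.5437·0.4563/629) = 0.01986; SE₂ = √(0.4299·0.5701/421) = 0.02413.
Independent samples: SE of the difference = √(SE₁² + SE₂²) = √(0.0003944196 + 0.0005822569) = 0.03125.
z* for 90% confidence is 1.645, so the margin of error is 1.645 × 0.03125 = 0.05141.
Point estimate p̂₁ − p̂₂ = 0.5437 − 0.4299 = 0.1138.
0.1138 ± 0.05141 → (0.062, 0.165).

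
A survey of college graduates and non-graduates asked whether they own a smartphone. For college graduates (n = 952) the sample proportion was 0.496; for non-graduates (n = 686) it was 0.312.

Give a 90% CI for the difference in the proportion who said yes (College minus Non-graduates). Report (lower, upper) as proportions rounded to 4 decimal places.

Each SE is √(p̂(1−p̂)/n): √(0.4960·0.5040/952) = 0.01620 and √(0.3120·0.6880/686) = 0.01769.
SE(p̂₁ − p̂₂) = √(SE₁² + SE₂²) = √(0.00026244 + 0.0003129361) = 0.02399, since the two samples are independent.
At 90% confidence z* = 1.645; margin = 1.645 × 0.02399 = 0.03946.
The difference is 0.4960 − 0.3120 = 0.1840, so the interval is 0.1840 ± 0.03946 = (0.1445, 0.2235).

(0.1445, 0.2235)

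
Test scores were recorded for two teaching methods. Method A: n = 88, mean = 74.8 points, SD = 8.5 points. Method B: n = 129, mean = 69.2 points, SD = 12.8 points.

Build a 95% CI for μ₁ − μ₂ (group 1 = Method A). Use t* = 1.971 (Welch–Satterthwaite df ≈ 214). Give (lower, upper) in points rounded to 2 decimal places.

SE₁ = s₁/√n₁ = 8.5/√88 = 0.9061; SE₂ = 12.8/√129 = 1.1270.
Independent samples, unequal variances: SE_diff = √(SE₁² + SE₂²) = √(0.82101721 + 1.270129) = 1.4461.
t* = 1.971, so margin of error = 1.971 × 1.4461 = 2.8503.
Difference in means = 74.8 − 69.2 = 5.6000.
5.6000 ± 2.8503 → (2.75, 8.45).

(2.75, 8.45)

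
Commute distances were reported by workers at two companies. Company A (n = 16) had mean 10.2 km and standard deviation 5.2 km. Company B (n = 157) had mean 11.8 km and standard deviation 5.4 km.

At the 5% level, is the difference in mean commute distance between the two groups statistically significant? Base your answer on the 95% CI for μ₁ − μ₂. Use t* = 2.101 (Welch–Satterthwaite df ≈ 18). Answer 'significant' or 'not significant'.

SE₁ = s₁/√n₁ = 5.2/√16 = 1.3000; SE₂ = 5.4/√157 = 0.4310.
Independent samples, unequal variances: SE_diff = √(SE₁² + SE₂²) = √(1.69 + 0.185761) = 1.3696.
t* = 2.101, so margin of error = 2.101 × 1.3696 = 2.8775.
Difference in means = 10.2 − 11.8 = -1.6000.
-1.6000 ± 2.8775 → (-4.4775, 1.2775).
The interval (-4.4775, 1.2775) contains 0, so the difference is not significant.

not significant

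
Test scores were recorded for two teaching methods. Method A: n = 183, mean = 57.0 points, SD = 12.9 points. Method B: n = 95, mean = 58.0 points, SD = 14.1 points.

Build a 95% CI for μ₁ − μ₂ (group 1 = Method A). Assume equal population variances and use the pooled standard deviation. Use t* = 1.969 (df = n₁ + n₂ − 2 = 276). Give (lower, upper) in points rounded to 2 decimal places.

(-4.32, 2.32)

s_p = √[((n₁−1)s₁² + (n₂−1)s₂²)/(n₁+n₂−2)] = √[(182·12.9² + 94·14.1²)/276] = 13.3208.
SE = 13.3208·√(1/183 + 1/95) = 1.6845.
With t* = 1.969, margin = 1.969 × 1.6845 = 3.3168.
x̄₁ − x̄₂ = 57.0 − 58.0 = -1.0000; interval -1.0000 ± 3.3168 = (-4.32, 2.32).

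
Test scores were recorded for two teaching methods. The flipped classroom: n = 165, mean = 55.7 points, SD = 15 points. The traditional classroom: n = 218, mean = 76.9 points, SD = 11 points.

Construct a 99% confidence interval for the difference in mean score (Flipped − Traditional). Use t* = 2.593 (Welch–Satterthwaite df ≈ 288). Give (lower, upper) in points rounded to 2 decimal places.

(-24.79, -17.61)

Standard errors of each mean: 15/√165 = 1.1677 and 11/√218 = 0.7450.
SE(x̄₁ − x̄₂) = √(1.1677² + 0.7450²) = 1.3851 for independent samples with unequal variances.
With t* = 2.593, the margin is 2.593 × 1.3851 = 3.5916.
x̄₁ − x̄₂ = 55.7 − 76.9 = -21.2000; the interval is -21.2000 ± 3.5916 = (-24.79, -17.61).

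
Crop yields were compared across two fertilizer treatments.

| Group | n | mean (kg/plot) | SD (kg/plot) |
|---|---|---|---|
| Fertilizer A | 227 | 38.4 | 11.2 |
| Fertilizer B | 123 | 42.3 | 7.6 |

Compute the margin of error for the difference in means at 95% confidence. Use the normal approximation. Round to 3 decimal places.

1.982

Standard errors of each mean: 11.2/√227 = 0.7434 and 7.6/√123 = 0.6853.
SE(x̄₁ − x̄₂) = √(0.7434² + 0.6853²) = 1.0111 for independent samples with unequal variances.
With z* = 1.960, the margin is 1.960 × 1.0111 = 1.9818.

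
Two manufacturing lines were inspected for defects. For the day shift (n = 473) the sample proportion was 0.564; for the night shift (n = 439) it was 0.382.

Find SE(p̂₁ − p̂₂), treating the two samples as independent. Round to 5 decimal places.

0.03252

The two standard errors are √(0.5640×0.4360/473) = 0.02280 and √(0.3820×0.6180/439) = 0.02319.
Because the samples are independent, SE_diff = √(0.02280² + 0.02319²) = 0.03252.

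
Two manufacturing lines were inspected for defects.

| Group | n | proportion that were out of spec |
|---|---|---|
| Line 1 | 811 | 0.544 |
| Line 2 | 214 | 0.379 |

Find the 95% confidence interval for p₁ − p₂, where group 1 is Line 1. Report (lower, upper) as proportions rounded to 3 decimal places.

Each SE is √(p̂(1−p̂)/n): √(0.5440·0.4560/811) = 0.01749 and √(0.3790·0.6210/214) = 0.03316.
SE(p̂₁ − p̂₂) = √(SE₁² + SE₂²) = √(0.0003059001 + 0.0010995856) = 0.03749, since the two samples are independent.
At 95% confidence z* = 1.960; margin = 1.960 × 0.03749 = 0.07348.
The difference is 0.5440 − 0.3790 = 0.1650, so the interval is 0.1650 ± 0.07348 = (0.092, 0.238).

(0.092, 0.238)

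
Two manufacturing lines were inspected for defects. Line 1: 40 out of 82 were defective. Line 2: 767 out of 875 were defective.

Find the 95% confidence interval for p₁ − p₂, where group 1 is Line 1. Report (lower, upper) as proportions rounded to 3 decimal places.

First, p̂₁ = 40/82 = 0.4878; p̂₂ = 767/875 = 0.8766.
The two standard errors are √(0.4878×0.5122/82) = 0.05520 and √(0.8766×0.1234/875) = 0.01112.
Because the samples are independent, SE_diff = √(0.05520² + 0.01112²) = 0.05631.
Using z* = 1.960 for 95%, ME = 1.960 × 0.05631 = 0.11037.
p̂₁ − p̂₂ = -0.3888; interval -0.3888 ± 0.11037 gives (-0.499, -0.278).

(-0.499, -0.278)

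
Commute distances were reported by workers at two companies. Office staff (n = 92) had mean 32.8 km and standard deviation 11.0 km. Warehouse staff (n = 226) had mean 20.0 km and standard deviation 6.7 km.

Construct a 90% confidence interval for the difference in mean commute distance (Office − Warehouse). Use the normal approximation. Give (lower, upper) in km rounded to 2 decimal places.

Per-group SEs: s₁/√n₁ = 11.0/√92 = 1.1468, s₂/√n₂ = 6.7/√226 = 0.4457.
Unpooled SE of the difference: √(1.31515024 + 0.19864849) = 1.2304.
Margin of error = z* · SE = 1.645 × 1.2304 = 2.0240.
x̄₁ − x̄₂ = 32.8 − 20.0 = 12.8000.
CI: 12.8000 ± 2.0240 = (10.78, 14.82).

(10.78, 14.82)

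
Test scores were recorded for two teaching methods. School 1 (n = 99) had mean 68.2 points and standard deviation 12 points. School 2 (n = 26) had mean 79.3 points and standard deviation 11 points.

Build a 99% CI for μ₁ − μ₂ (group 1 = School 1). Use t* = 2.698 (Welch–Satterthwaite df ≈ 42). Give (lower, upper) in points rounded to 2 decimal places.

(-17.77, -4.43)

Per-group SEs: s₁/√n₁ = 12/√99 = 1.2060, s₂/√n₂ = 11/√26 = 2.1573.
Unpooled SE of the difference: √(1.454436 + 4.65394329) = 2.4715.
Margin of error = t* · SE = 2.698 × 2.4715 = 6.6681.
x̄₁ − x̄₂ = 68.2 − 79.3 = -11.1000.
CI: -11.1000 ± 6.6681 = (-17.77, -4.43).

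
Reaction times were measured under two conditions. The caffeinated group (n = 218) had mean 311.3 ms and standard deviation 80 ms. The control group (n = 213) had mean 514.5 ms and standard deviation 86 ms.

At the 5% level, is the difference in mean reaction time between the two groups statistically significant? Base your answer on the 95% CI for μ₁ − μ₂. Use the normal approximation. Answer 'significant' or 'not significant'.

Standard errors of each mean: 80/√218 = 5.4183 and 86/√213 = 5.8926.
SE(x̄₁ − x̄₂) = √(5.4183² + 5.8926²) = 8.0050 for independent samples with unequal variances.
With z* = 1.960, the margin is 1.960 × 8.0050 = 15.6898.
x̄₁ − x̄₂ = 311.3 − 514.5 = -203.2000; the interval is -203.2000 ± 15.6898 = (-218.8898, -187.5102).
The interval (-218.8898, -187.5102) does not contain 0, so the difference is significant.

significant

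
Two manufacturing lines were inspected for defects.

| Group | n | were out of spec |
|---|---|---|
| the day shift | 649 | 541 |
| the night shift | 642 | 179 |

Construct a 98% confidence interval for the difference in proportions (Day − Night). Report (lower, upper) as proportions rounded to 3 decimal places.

(0.501, 0.608)

First, p̂₁ = 541/649 = 0.8336; p̂₂ = 179/642 = 0.2788.
The two standard errors are √(0.8336×0.1664/649) = 0.01462 and √(0.2788×0.7212/642) = 0.01770.
Because the samples are independent, SE_diff = √(0.01462² + 0.01770²) = 0.02296.
Using z* = 2.326 for 98%, ME = 2.326 × 0.02296 = 0.05340.
p̂₁ − p̂₂ = 0.5548; interval 0.5548 ± 0.05340 gives (0.501, 0.608).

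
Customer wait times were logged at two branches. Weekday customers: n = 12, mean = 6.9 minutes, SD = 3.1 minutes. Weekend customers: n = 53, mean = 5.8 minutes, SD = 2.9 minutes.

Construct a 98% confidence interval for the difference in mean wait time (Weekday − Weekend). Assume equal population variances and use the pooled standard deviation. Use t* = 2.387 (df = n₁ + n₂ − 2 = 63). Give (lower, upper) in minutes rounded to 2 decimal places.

(-1.14, 3.34)

Pooled variance s_p² = [11·3.1² + 52·2.9²] / (12+53−2) = 8.6195, so s_p = 2.9359.
SE_diff = s_p·√(1/n₁ + 1/n₂) = 2.9359·√(1/12 + 1/53) = 0.9386.
t* = 2.387; margin = 2.387 × 0.9386 = 2.2404.
Difference = 6.9 − 5.8 = 1.1000.
1.1000 ± 2.2404 → (-1.14, 3.34).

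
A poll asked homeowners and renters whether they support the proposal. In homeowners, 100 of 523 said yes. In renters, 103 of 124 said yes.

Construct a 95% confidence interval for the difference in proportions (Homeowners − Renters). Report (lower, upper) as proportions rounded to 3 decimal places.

Sample proportions: 100/523 = 0.1912, 103/124 = 0.8306.
Each SE is √(p̂(1−p̂)/n): √(0.1912·0.8088/523) = 0.01720 and √(0.8306·0.1694/124) = 0.03369.
SE(p̂₁ − p̂₂) = √(SE₁² + SE₂²) = √(0.00029584 + 0.0011350161) = 0.03783, since the two samples are independent.
At 95% confidence z* = 1.960; margin = 1.960 × 0.03783 = 0.07415.
The difference is 0.1912 − 0.8306 = -0.6394, so the interval is -0.6394 ± 0.07415 = (-0.714, -0.565).

(-0.714, -0.565)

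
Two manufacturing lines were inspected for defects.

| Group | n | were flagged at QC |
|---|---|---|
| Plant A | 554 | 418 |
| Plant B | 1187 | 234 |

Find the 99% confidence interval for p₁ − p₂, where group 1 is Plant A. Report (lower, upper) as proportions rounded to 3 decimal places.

First, p̂₁ = 418/554 = 0.7545; p̂₂ = 234/1187 = 0.1971.
The two standard errors are √(0.7545×0.2455/554) = 0.01829 and √(0.1971×0.8029/1187) = 0.01155.
Because the samples are independent, SE_diff = √(0.01829² + 0.01155²) = 0.02163.
Using z* = 2.576 for 99%, ME = 2.576 × 0.02163 = 0.05572.
p̂₁ − p̂₂ = 0.5574; interval 0.5574 ± 0.05572 gives (0.502, 0.613).

(0.502, 0.613)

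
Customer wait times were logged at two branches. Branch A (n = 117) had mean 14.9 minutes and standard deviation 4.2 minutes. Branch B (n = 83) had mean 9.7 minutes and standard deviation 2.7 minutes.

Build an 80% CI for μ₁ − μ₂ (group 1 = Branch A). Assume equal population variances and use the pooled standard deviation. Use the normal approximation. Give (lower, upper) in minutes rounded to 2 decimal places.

(4.53, 5.87)

s_p = √[((n₁−1)s₁² + (n₂−1)s₂²)/(n₁+n₂−2)] = √[(116·4.2² + 82·2.7²)/198] = 3.6543.
SE = 3.6543·√(1/117 + 1/83) = 0.5244.
With z* = 1.282, margin = 1.282 × 0.5244 = 0.6723.
x̄₁ − x̄₂ = 14.9 − 9.7 = 5.2000; interval 5.2000 ± 0.6723 = (4.53, 5.87).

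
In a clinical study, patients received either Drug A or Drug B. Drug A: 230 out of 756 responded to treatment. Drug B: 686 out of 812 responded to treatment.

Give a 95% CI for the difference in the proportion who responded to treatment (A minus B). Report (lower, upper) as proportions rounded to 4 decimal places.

First, p̂₁ = 230/756 = 0.3042; p̂₂ = 686/812 = 0.8448.
The two standard errors are √(0.3042×0.6958/756) = 0.01673 and √(0.8448×0.1552/812) = 0.01271.
Because the samples are independent, SE_diff = √(0.01673² + 0.01271²) = 0.02101.
Using z* = 1.960 for 95%, ME = 1.960 × 0.02101 = 0.04118.
p̂₁ − p̂₂ = -0.5406; interval -0.5406 ± 0.04118 gives (-0.5818, -0.4994).

(-0.5818, -0.4994)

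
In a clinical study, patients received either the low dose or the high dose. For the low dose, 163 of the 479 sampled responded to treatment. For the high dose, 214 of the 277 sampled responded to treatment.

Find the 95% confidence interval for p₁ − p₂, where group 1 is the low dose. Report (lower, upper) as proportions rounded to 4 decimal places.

(-0.4974, -0.3672)

p̂₁ = 163/479 = 0.3403 and p̂₂ = 214/277 = 0.7726.
SE₁ = √(p̂₁(1−p̂₁)/n₁) = √(0.3403·0.6597/479) = 0.02165; SE₂ = √(0.7726·0.2274/277) = 0.02518.
Independent samples: SE of the difference = √(SE₁² + SE₂²) = √(0.0004687225 + 0.0006340324) = 0.03321.
z* for 95% confidence is 1.960, so the margin of error is 1.960 × 0.03321 = 0.06509.
Point estimate p̂₁ − p̂₂ = 0.3403 − 0.7726 = -0.4323.
-0.4323 ± 0.06509 → (-0.4974, -0.3672).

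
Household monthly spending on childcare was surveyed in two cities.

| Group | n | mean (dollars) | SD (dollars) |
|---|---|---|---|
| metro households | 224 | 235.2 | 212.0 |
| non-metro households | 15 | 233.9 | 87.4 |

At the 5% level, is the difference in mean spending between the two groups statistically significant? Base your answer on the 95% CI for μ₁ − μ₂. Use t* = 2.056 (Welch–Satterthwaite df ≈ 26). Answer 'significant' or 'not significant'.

Standard errors of each mean: 212.0/√224 = 14.1648 and 87.4/√15 = 22.5666.
SE(x̄₁ − x̄₂) = √(14.1648² + 22.5666²) = 26.6438 for independent samples with unequal variances.
With t* = 2.056, the margin is 2.056 × 26.6438 = 54.7797.
x̄₁ − x̄₂ = 235.2 − 233.9 = 1.3000; the interval is 1.3000 ± 54.7797 = (-53.4797, 56.0797).
The interval (-53.4797, 56.0797) contains 0, so the difference is not significant.

not significant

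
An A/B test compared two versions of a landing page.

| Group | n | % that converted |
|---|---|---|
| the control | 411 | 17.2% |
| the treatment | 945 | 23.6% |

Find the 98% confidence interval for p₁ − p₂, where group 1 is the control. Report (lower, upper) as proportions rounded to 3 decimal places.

(-0.118, -0.010)

SE₁ = √(p̂₁(1−p̂₁)/n₁) = √(0.1720·0.8280/411) = 0.01861; SE₂ = √(0.2360·0.7640/945) = 0.01381.
Independent samples: SE of the difference = √(SE₁² + SE₂²) = √(0.0003463321 + 0.0001907161) = 0.02317.
z* for 98% confidence is 2.326, so the margin of error is 2.326 × 0.02317 = 0.05389.
Point estimate p̂₁ − p̂₂ = 0.1720 − 0.2360 = -0.0640.
-0.0640 ± 0.05389 → (-0.118, -0.010).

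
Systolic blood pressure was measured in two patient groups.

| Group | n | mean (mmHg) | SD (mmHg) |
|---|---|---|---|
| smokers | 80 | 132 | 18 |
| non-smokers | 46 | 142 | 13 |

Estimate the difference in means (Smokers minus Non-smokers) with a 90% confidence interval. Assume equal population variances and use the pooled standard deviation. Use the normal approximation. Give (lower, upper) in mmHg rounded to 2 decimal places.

s_p = √[((n₁−1)s₁² + (n₂−1)s₂²)/(n₁+n₂−2)] = √[(79·18² + 45·13²)/124] = 16.3631.
SE = 16.3631·√(1/80 + 1/46) = 3.0278.
With z* = 1.645, margin = 1.645 × 3.0278 = 4.9807.
x̄₁ − x̄₂ = 132 − 142 = -10.0000; interval -10.0000 ± 4.9807 = (-14.98, -5.02).

(-14.98, -5.02)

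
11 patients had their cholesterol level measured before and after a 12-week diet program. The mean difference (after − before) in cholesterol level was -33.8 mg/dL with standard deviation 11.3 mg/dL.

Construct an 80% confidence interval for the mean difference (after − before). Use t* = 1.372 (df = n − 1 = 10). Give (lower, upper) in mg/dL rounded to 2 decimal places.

Paired design: SE = s_d/√n = 11.3/√11 = 3.4071.
t* = 1.372; margin of error = 1.372 × 3.4071 = 4.6745.
-33.8 ± 4.6745 → (-38.47, -29.13).

(-38.47, -29.13)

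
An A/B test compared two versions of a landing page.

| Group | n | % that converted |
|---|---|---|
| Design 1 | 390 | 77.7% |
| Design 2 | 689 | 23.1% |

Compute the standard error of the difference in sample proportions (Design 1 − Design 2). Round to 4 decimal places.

SE₁ = √(p̂₁(1−p̂₁)/n₁) = √(0.7770·0.2230/390) = 0.02108; SE₂ = √(0.2310·0.7690/689) = 0.01606.
Independent samples: SE of the difference = √(SE₁² + SE₂²) = √(0.0004443664 + 0.0002579236) = 0.02650.

0.0265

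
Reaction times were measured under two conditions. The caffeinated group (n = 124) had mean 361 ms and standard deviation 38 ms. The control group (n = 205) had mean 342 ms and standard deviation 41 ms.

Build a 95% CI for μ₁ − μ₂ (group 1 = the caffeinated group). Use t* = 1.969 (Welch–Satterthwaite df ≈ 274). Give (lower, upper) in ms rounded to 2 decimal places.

(10.23, 27.77)

Standard errors of each mean: 38/√124 = 3.4125 and 41/√205 = 2.8636.
SE(x̄₁ − x̄₂) = √(3.4125² + 2.8636²) = 4.4548 for independent samples with unequal variances.
With t* = 1.969, the margin is 1.969 × 4.4548 = 8.7715.
x̄₁ − x̄₂ = 361 − 342 = 19.0000; the interval is 19.0000 ± 8.7715 = (10.23, 27.77).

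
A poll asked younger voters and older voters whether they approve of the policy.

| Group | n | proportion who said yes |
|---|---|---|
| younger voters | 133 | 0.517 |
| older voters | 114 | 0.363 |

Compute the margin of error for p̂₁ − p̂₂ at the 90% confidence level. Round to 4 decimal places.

0.1028

Each SE is √(p̂(1−p̂)/n): √(0.5170·0.4830/133) = 0.04333 and √(0.3630·0.6370/114) = 0.04504.
SE(p̂₁ − p̂₂) = √(SE₁² + SE₂²) = √(0.0018774889 + 0.0020286016) = 0.06250, since the two samples are independent.
At 90% confidence z* = 1.645; margin = 1.645 × 0.06250 = 0.10281.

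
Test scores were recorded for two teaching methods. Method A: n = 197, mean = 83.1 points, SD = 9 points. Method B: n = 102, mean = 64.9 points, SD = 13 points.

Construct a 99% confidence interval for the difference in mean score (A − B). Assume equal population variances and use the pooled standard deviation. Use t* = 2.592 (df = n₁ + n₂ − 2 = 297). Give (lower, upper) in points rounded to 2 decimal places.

Pooled variance s_p² = [196·9² + 101·13²] / (197+102−2) = 110.9259, so s_p = 10.5321.
SE_diff = s_p·√(1/n₁ + 1/n₂) = 10.5321·√(1/197 + 1/102) = 1.2847.
t* = 2.592; margin = 2.592 × 1.2847 = 3.3299.
Difference = 83.1 − 64.9 = 18.2000.
18.2000 ± 3.3299 → (14.87, 21.53).

(14.87, 21.53)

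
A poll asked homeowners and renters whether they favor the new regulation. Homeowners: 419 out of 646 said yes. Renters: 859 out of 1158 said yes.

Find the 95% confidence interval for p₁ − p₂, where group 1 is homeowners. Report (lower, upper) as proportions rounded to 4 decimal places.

(-0.1378, -0.0486)

First, p̂₁ = 419/646 = 0.6486; p̂₂ = 859/1158 = 0.7418.
The two standard errors are √(0.6486×0.3514/646) = 0.01878 and √(0.7418×0.2582/1158) = 0.01286.
Because the samples are independent, SE_diff = √(0.01878² + 0.01286²) = 0.02276.
Using z* = 1.960 for 95%, ME = 1.960 × 0.02276 = 0.04461.
p̂₁ − p̂₂ = -0.0932; interval -0.0932 ± 0.04461 gives (-0.1378, -0.0486).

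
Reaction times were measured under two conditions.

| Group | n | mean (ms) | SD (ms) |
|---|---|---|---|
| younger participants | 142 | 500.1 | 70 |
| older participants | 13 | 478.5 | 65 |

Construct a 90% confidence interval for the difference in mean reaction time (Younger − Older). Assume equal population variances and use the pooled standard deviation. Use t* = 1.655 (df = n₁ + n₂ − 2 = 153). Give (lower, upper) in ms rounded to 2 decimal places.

s_p = √[((n₁−1)s₁² + (n₂−1)s₂²)/(n₁+n₂−2)] = √[(141·70² + 12·65²)/153] = 69.6208.
SE = 69.6208·√(1/142 + 1/13) = 20.1739.
With t* = 1.655, margin = 1.655 × 20.1739 = 33.3878.
x̄₁ − x̄₂ = 500.1 − 478.5 = 21.6000; interval 21.6000 ± 33.3878 = (-11.79, 54.99).

(-11.79, 54.99)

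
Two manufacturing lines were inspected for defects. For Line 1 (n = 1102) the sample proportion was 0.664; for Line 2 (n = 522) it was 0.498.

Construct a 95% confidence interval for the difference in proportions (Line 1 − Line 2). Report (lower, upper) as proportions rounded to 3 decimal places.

(0.115, 0.217)

Each SE is √(p̂(1−p̂)/n): √(0.6640·0.3360/1102) = 0.01423 and √(0.4980·0.5020/522) = 0.02188.
SE(p̂₁ − p̂₂) = √(SE₁² + SE₂²) = √(0.0002024929 + 0.0004787344) = 0.02610, since the two samples are independent.
At 95% confidence z* = 1.960; margin = 1.960 × 0.02610 = 0.05116.
The difference is 0.6640 − 0.4980 = 0.1660, so the interval is 0.1660 ± 0.05116 = (0.115, 0.217).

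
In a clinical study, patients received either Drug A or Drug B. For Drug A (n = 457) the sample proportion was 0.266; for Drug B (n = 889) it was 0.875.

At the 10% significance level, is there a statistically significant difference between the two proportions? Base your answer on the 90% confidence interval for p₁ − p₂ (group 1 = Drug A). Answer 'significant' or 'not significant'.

significant

SE₁ = √(p̂₁(1−p̂₁)/n₁) = √(0.2660·0.7340/457) = 0.02067; SE₂ = √(0.8750·0.1250/889) = 0.01109.
Independent samples: SE of the difference = √(SE₁² + SE₂²) = √(0.0004272489 + 0.0001229881) = 0.02346.
z* for 90% confidence is 1.645, so the margin of error is 1.645 × 0.02346 = 0.03859.
Point estimate p̂₁ − p̂₂ = 0.2660 − 0.8750 = -0.6090.
-0.6090 ± 0.03859 → (-0.64759, -0.57041).
The interval (-0.64759, -0.57041) does not contain 0, so the difference is significant.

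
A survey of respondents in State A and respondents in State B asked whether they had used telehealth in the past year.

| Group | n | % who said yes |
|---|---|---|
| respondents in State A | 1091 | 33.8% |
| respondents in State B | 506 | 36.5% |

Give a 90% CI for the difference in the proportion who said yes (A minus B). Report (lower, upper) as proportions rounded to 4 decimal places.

(-0.0694, 0.0154)

The two standard errors are √(0.3380×0.6620/1091) = 0.01432 and √(0.3650×0.6350/506) = 0.02140.
Because the samples are independent, SE_diff = √(0.01432² + 0.02140²) = 0.02575.
Using z* = 1.645 for 90%, ME = 1.645 × 0.02575 = 0.04236.
p̂₁ − p̂₂ = -0.0270; interval -0.0270 ± 0.04236 gives (-0.0694, 0.0154).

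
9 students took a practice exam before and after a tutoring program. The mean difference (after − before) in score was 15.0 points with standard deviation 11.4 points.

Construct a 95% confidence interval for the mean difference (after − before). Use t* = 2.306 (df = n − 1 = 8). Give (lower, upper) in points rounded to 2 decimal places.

Paired design: SE = s_d/√n = 11.4/√9 = 3.8000.
t* = 2.306; margin of error = 2.306 × 3.8000 = 8.7628.
15.0 ± 8.7628 → (6.24, 23.76).

(6.24, 23.76)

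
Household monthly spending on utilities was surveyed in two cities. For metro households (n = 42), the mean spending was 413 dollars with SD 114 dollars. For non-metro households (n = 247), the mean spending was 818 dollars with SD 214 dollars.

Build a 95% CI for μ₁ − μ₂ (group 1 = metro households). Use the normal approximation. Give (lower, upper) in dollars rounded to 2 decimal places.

Per-group SEs: s₁/√n₁ = 114/√42 = 17.5906, s₂/√n₂ = 214/√247 = 13.6165.
Unpooled SE of the difference: √(309.42920836 + 185.40907225) = 22.2450.
Margin of error = z* · SE = 1.960 × 22.2450 = 43.6002.
x̄₁ − x̄₂ = 413 − 818 = -405.0000.
CI: -405.0000 ± 43.6002 = (-448.60, -361.40).

(-448.60, -361.40)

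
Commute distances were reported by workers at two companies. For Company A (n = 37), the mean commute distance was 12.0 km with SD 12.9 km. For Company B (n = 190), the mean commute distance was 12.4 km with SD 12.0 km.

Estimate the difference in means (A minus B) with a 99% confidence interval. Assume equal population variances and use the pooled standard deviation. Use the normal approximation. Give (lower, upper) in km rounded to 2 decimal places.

(-6.02, 5.22)

s_p = √[((n₁−1)s₁² + (n₂−1)s₂²)/(n₁+n₂−2)] = √[(36·12.9² + 189·12.0²)/225] = 12.1485.
SE = 12.1485·√(1/37 + 1/190) = 2.1830.
With z* = 2.576, margin = 2.576 × 2.1830 = 5.6234.
x̄₁ − x̄₂ = 12.0 − 12.4 = -0.4000; interval -0.4000 ± 5.6234 = (-6.02, 5.22).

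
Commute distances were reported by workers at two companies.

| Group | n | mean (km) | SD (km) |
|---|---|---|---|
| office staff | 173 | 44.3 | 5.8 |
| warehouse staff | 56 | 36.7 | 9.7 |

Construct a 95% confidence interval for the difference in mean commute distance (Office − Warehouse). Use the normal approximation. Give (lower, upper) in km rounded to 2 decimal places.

Standard errors of each mean: 5.8/√173 = 0.4410 and 9.7/√56 = 1.2962.
SE(x̄₁ − x̄₂) = √(0.4410² + 1.2962²) = 1.3692 for independent samples with unequal variances.
With z* = 1.960, the margin is 1.960 × 1.3692 = 2.6836.
x̄₁ − x̄₂ = 44.3 − 36.7 = 7.6000; the interval is 7.6000 ± 2.6836 = (4.92, 10.28).

(4.92, 10.28)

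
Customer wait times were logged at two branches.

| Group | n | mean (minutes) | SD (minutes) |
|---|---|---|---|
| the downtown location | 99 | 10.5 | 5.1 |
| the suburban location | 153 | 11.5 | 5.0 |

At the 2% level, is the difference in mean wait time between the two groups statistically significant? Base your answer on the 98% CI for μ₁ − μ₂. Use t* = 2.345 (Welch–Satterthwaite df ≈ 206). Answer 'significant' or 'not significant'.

not significant

SE₁ = s₁/√n₁ = 5.1/√99 = 0.5126; SE₂ = 5.0/√153 = 0.4042.
Independent samples, unequal variances: SE_diff = √(SE₁² + SE₂²) = √(0.26275876 + 0.16337764) = 0.6528.
t* = 2.345, so margin of error = 2.345 × 0.6528 = 1.5308.
Difference in means = 10.5 − 11.5 = -1.0000.
-1.0000 ± 1.5308 → (-2.5308, 0.5308).
The interval (-2.5308, 0.5308) contains 0, so the difference is not significant.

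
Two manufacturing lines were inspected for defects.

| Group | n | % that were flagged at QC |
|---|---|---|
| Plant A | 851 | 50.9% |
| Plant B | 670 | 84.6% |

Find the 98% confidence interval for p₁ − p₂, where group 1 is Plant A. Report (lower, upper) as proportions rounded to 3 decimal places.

Each SE is √(p̂(1−p̂)/n): √(0.5090·0.4910/851) = 0.01714 and √(0.8460·0.1540/670) = 0.01394.
SE(p̂₁ − p̂₂) = √(SE₁² + SE₂²) = √(0.0002937796 + 0.0001943236) = 0.02209, since the two samples are independent.
At 98% confidence z* = 2.326; margin = 2.326 × 0.02209 = 0.05138.
The difference is 0.5090 − 0.8460 = -0.3370, so the interval is -0.3370 ± 0.05138 = (-0.388, -0.286).

(-0.388, -0.286)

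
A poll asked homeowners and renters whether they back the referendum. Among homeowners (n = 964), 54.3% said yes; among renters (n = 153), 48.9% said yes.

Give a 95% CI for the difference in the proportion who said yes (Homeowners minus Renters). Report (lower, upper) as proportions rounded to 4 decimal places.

SE₁ = √(p̂₁(1−p̂₁)/n₁) = √(0.5430·0.4570/964) = 0.01604; SE₂ = √(0.4890·0.5110/153) = 0.04041.
Independent samples: SE of the difference = √(SE₁² + SE₂²) = √(0.0002572816 + 0.0016329681) = 0.04348.
z* for 95% confidence is 1.960, so the margin of error is 1.960 × 0.04348 = 0.08522.
Point estimate p̂₁ − p̂₂ = 0.5430 − 0.4890 = 0.0540.
0.0540 ± 0.08522 → (-0.0312, 0.1392).

(-0.0312, 0.1392)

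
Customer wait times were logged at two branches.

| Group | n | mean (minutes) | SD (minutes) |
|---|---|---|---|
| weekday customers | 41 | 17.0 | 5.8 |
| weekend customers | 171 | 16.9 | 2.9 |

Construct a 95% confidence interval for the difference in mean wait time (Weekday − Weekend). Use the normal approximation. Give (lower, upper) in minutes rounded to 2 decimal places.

(-1.73, 1.93)

Standard errors of each mean: 5.8/√41 = 0.9058 and 2.9/√171 = 0.2218.
SE(x̄₁ − x̄₂) = √(0.9058² + 0.2218²) = 0.9326 for independent samples with unequal variances.
With z* = 1.960, the margin is 1.960 × 0.9326 = 1.8279.
x̄₁ − x̄₂ = 17.0 − 16.9 = 0.1000; the interval is 0.1000 ± 1.8279 = (-1.73, 1.93).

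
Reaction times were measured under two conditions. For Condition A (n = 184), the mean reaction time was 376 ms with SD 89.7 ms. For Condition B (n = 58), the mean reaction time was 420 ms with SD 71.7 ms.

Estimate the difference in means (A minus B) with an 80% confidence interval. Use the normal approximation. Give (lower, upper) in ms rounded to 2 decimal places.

Standard errors of each mean: 89.7/√184 = 6.6128 and 71.7/√58 = 9.4147.
SE(x̄₁ − x̄₂) = √(6.6128² + 9.4147²) = 11.5050 for independent samples with unequal variances.
With z* = 1.282, the margin is 1.282 × 11.5050 = 14.7494.
x̄₁ − x̄₂ = 376 − 420 = -44.0000; the interval is -44.0000 ± 14.7494 = (-58.75, -29.25).

(-58.75, -29.25)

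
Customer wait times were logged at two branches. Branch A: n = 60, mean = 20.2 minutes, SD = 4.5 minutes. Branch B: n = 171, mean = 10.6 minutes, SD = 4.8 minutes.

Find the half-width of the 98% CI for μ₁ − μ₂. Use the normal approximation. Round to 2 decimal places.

1.60

SE₁ = s₁/√n₁ = 4.5/√60 = 0.5809; SE₂ = 4.8/√171 = 0.3671.
Independent samples, unequal variances: SE_diff = √(SE₁² + SE₂²) = √(0.33744481 + 0.13476241) = 0.6872.
z* = 2.326, so margin of error = 2.326 × 0.6872 = 1.5984.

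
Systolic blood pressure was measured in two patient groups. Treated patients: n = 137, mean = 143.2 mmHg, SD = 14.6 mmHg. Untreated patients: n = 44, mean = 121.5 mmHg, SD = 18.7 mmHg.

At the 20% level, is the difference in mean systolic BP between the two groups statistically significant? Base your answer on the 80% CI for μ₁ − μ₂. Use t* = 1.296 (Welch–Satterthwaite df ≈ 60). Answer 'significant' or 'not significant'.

significant

SE₁ = s₁/√n₁ = 14.6/√137 = 1.2474; SE₂ = 18.7/√44 = 2.8191.
Independent samples, unequal variances: SE_diff = √(SE₁² + SE₂²) = √(1.55600676 + 7.94732481) = 3.0827.
t* = 1.296, so margin of error = 1.296 × 3.0827 = 3.9952.
Difference in means = 143.2 − 121.5 = 21.7000.
21.7000 ± 3.9952 → (17.7048, 25.6952).
The interval (17.7048, 25.6952) does not contain 0, so the difference is significant.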